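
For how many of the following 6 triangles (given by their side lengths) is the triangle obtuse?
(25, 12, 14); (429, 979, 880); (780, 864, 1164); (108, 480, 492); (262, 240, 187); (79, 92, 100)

1

(25,12,14): 12²+14² = 340 < 625 = 25² → obtuse
(429,979,880): 429²+880² = 958441 = 979² → right
(780,864,1164): 780²+864² = 1354896 = 1164² → right
(108,480,492): 108²+480² = 242064 = 492² → right
(262,240,187): 187²+240² = 92569 > 68644 = 262² → acute
(79,92,100): 79²+92² = 14705 > 10000 = 100² → acute
1 of the 6 is obtuse.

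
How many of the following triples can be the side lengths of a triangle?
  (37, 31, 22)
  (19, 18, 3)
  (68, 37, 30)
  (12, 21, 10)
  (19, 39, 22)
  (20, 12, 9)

5

(22,31,37): 22+31 > 37 → valid
(3,18,19): 3+18 > 19 → valid
(30,37,68): 30+37 ≤ 68 → not valid
(10,12,21): 10+12 > 21 → valid
(19,22,39): 19+22 > 39 → valid
(9,12,20): 9+12 > 20 → valid
5 of the 6 triples form a triangle.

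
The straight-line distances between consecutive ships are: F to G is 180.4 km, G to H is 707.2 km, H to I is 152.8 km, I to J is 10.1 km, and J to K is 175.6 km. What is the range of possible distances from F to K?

188.3 ≤ FK ≤ 1226.1 km

The maximum is all hops collinear in one direction: 180.4 + 707.2 + 152.8 + 10.1 + 175.6 = 1226.1.
The longest hop is 707.2; the others sum to 518.9. Folding the others back against it leaves at least 707.2 − 518.9 = 188.3.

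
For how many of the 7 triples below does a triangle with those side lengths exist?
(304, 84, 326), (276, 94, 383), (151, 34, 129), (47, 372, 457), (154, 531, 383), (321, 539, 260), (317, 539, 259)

(84,304,326): 84+304 > 326 → valid
(94,276,383): 94+276 ≤ 383 → not valid
(34,129,151): 34+129 > 151 → valid
(47,372,457): 47+372 ≤ 457 → not valid
(154,383,531): 154+383 > 531 → valid
(260,321,539): 260+321 > 539 → valid
(259,317,539): 259+317 > 539 → valid
5 of the 7 triples form a triangle.

5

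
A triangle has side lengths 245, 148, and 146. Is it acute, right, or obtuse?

obtuse

Compare the square of the longest side to the sum of squares of the other two: 146² + 148² = 43220 < 60025 = 245².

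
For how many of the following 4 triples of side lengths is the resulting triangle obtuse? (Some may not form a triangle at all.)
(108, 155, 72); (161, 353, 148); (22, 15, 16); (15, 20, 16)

(108,155,72): 72²+108² = 16848 < 24025 = 155² → obtuse
(161,353,148): 148+161 ≤ 353, not a triangle
(22,15,16): 15²+16² = 481 < 484 = 22² → obtuse
(15,20,16): 15²+16² = 481 > 400 = 20² → acute
2 of the 4 are obtuse.

2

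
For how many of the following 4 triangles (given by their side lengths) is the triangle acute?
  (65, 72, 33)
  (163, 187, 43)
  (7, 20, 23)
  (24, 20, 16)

2

(65,72,33): 33²+65² = 5314 > 5184 = 72² → acute
(163,187,43): 43²+163² = 28418 < 34969 = 187² → obtuse
(7,20,23): 7²+20² = 449 < 529 = 23² → obtuse
(24,20,16): 16²+20² = 656 > 576 = 24² → acute
2 of the 4 are acute.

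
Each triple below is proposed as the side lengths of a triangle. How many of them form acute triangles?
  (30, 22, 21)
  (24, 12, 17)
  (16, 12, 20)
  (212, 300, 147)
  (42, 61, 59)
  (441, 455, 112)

2

(30,22,21): 21²+22² = 925 > 900 = 30² → acute
(24,12,17): 12²+17² = 433 < 576 = 24² → obtuse
(16,12,20): 12²+16² = 400 = 20² → right
(212,300,147): 147²+212² = 66553 < 90000 = 300² → obtuse
(42,61,59): 42²+59² = 5245 > 3721 = 61² → acute
(441,455,112): 112²+441² = 207025 = 455² → right
2 of the 6 are acute.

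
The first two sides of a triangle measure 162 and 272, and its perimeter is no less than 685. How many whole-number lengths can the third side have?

Triangle inequality: 110 < x < 434. Perimeter ≥ 685 gives x ≥ 685 − 162 − 272 = 251.
So 251 ≤ x < 434; integers 251 through 433: 183 values.

183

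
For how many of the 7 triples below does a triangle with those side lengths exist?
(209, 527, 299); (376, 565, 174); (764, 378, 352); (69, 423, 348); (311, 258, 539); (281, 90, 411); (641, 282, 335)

(209,299,527): 209+299 ≤ 527 → not valid
(174,376,565): 174+376 ≤ 565 → not valid
(352,378,764): 352+378 ≤ 764 → not valid
(69,348,423): 69+348 ≤ 423 → not valid
(258,311,539): 258+311 > 539 → valid
(90,281,411): 90+281 ≤ 411 → not valid
(282,335,641): 282+335 ≤ 641 → not valid
1 of the 7 triples forms a triangle.

1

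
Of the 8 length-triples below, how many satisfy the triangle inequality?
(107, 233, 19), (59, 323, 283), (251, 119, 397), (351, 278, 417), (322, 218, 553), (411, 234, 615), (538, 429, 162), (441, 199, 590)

(19,107,233): 19+107 ≤ 233 → not valid
(59,283,323): 59+283 > 323 → valid
(119,251,397): 119+251 ≤ 397 → not valid
(278,351,417): 278+351 > 417 → valid
(218,322,553): 218+322 ≤ 553 → not valid
(234,411,615): 234+411 > 615 → valid
(162,429,538): 162+429 > 538 → valid
(199,441,590): 199+441 > 590 → valid
5 of the 8 triples form a triangle.

5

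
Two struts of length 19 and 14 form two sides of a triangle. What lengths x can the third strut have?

By the triangle inequality, x must be less than 19 + 14 = 33 and greater than |19 − 14| = 5.

5 < x < 33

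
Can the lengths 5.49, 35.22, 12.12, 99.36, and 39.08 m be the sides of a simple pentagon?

For a pentagon, each side must be shorter than the sum of the others.
Here the longest side is 99.36, but the remaining 4 sides sum to only 91.91.

No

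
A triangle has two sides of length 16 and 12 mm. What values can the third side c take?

4 < c < 28 (mm)

By the triangle inequality, c must be less than 16 + 12 = 28 and greater than |16 − 12| = 4.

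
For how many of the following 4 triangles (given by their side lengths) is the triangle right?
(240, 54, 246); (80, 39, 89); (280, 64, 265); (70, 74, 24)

3

(240,54,246): 54²+240² = 60516 = 246² → right
(80,39,89): 39²+80² = 7921 = 89² → right
(280,64,265): 64²+265² = 74321 < 78400 = 280² → obtuse
(70,74,24): 24²+70² = 5476 = 74² → right
3 of the 4 are right.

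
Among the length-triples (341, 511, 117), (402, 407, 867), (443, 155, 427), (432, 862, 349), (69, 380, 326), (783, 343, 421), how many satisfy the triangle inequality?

2

(117,341,511): 117+341 ≤ 511 → not valid
(402,407,867): 402+407 ≤ 867 → not valid
(155,427,443): 155+427 > 443 → valid
(349,432,862): 349+432 ≤ 862 → not valid
(69,326,380): 69+326 > 380 → valid
(343,421,783): 343+421 ≤ 783 → not valid
2 of the 6 triples form a triangle.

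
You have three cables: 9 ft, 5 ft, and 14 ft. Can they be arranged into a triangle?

The two shorter sides sum to 14, exactly equal to the longest side 14.
That gives only a degenerate (flat) triangle — the inequality must be strict.

No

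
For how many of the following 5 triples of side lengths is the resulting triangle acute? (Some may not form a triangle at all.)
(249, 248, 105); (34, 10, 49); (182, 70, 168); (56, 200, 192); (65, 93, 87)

2

(249,248,105): 105²+248² = 72529 > 62001 = 249² → acute
(34,10,49): 10+34 ≤ 49, not a triangle
(182,70,168): 70²+168² = 33124 = 182² → right
(56,200,192): 56²+192² = 40000 = 200² → right
(65,93,87): 65²+87² = 11794 > 8649 = 93² → acute
2 of the 5 are acute.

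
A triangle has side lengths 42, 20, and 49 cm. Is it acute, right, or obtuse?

obtuse

Compare the square of the longest side to the sum of squares of the other two: 20² + 42² = 2164 < 2401 = 49².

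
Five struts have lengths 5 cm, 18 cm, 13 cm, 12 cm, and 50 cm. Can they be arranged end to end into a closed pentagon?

For a pentagon, each side must be shorter than the sum of the others.
Here the longest side is 50, but the remaining 4 sides sum to only 48.

No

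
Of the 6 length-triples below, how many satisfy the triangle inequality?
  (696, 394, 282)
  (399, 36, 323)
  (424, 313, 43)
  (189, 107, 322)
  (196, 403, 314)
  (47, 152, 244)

1

(282,394,696): 282+394 ≤ 696 → not valid
(36,323,399): 36+323 ≤ 399 → not valid
(43,313,424): 43+313 ≤ 424 → not valid
(107,189,322): 107+189 ≤ 322 → not valid
(196,314,403): 196+314 > 403 → valid
(47,152,244): 47+152 ≤ 244 → not valid
1 of the 6 triples forms a triangle.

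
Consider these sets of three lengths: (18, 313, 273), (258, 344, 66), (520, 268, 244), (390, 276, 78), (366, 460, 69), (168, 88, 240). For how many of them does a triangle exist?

(18,273,313): 18+273 ≤ 313 → not valid
(66,258,344): 66+258 ≤ 344 → not valid
(244,268,520): 244+268 ≤ 520 → not valid
(78,276,390): 78+276 ≤ 390 → not valid
(69,366,460): 69+366 ≤ 460 → not valid
(88,168,240): 88+168 > 240 → valid
1 of the 6 triples forms a triangle.

1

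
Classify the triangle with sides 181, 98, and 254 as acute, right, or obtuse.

obtuse

Compare the square of the longest side to the sum of squares of the other two: 98² + 181² = 42365 < 64516 = 254².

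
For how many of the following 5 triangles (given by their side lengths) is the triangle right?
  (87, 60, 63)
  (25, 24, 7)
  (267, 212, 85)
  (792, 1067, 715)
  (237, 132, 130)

(87,60,63): 60²+63² = 7569 = 87² → right
(25,24,7): 7²+24² = 625 = 25² → right
(267,212,85): 85²+212² = 52169 < 71289 = 267² → obtuse
(792,1067,715): 715²+792² = 1138489 = 1067² → right
(237,132,130): 130²+132² = 34324 < 56169 = 237² → obtuse
3 of the 5 are right.

3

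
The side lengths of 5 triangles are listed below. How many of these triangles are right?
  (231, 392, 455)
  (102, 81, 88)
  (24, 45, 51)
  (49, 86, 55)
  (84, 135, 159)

(231,392,455): 231²+392² = 207025 = 455² → right
(102,81,88): 81²+88² = 14305 > 10404 = 102² → acute
(24,45,51): 24²+45² = 2601 = 51² → right
(49,86,55): 49²+55² = 5426 < 7396 = 86² → obtuse
(84,135,159): 84²+135² = 25281 = 159² → right
3 of the 5 are right.

3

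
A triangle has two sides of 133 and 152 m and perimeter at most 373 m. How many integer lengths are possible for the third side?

69

Triangle inequality: 19 < x < 285. Perimeter ≤ 373 gives x ≤ 373 − 133 − 152 = 88.
So 19 < x ≤ 88; integers 20 through 88: 69 values.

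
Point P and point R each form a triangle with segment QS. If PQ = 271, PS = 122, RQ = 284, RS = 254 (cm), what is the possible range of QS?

149 < QS < 393

From triangle PQS: |271 − 122| < QS < 271 + 122, i.e. 149 < QS < 393.
From triangle RQS: 30 < QS < 538.
Both must hold, so QS lies in the intersection.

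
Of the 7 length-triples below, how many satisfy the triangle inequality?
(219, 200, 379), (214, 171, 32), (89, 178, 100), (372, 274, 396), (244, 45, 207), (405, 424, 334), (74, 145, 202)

6

(200,219,379): 200+219 > 379 → valid
(32,171,214): 32+171 ≤ 214 → not valid
(89,100,178): 89+100 > 178 → valid
(274,372,396): 274+372 > 396 → valid
(45,207,244): 45+207 > 244 → valid
(334,405,424): 334+405 > 424 → valid
(74,145,202): 74+145 > 202 → valid
6 of the 7 triples form a triangle.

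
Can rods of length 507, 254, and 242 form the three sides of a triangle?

No

The longest side is 507, but the other two sum to only 496.
496 < 507, so the triangle inequality fails.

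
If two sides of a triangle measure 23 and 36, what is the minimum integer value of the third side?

14

The third side must be strictly greater than |23 − 36| = 13.
The smallest integer above 13 is 14.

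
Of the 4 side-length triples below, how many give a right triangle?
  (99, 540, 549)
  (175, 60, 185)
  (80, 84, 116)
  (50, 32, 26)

(99,540,549): 99²+540² = 301401 = 549² → right
(175,60,185): 60²+175² = 34225 = 185² → right
(80,84,116): 80²+84² = 13456 = 116² → right
(50,32,26): 26²+32² = 1700 < 2500 = 50² → obtuse
3 of the 4 are right.

3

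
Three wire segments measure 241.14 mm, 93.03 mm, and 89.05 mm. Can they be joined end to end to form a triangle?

No

The longest side is 241.14, but the other two sum to only 182.08.
182.08 < 241.14, so the triangle inequality fails.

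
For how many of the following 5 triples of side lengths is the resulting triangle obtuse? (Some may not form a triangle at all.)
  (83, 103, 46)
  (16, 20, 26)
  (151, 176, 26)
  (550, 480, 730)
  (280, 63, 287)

(83,103,46): 46²+83² = 9005 < 10609 = 103² → obtuse
(16,20,26): 16²+20² = 656 < 676 = 26² → obtuse
(151,176,26): 26²+151² = 23477 < 30976 = 176² → obtuse
(550,480,730): 480²+550² = 532900 = 730² → right
(280,63,287): 63²+280² = 82369 = 287² → right
3 of the 5 are obtuse.

3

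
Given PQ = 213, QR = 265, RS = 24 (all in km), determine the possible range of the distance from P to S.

The maximum is all hops collinear in one direction: 213 + 265 + 24 = 502.
The longest hop is 265; the others sum to 237. Folding the others back against it leaves at least 265 − 237 = 28.

28 ≤ PS ≤ 502 km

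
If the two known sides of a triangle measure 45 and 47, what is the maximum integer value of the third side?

91

The third side must be strictly less than 45 + 47 = 92.
The largest integer below 92 is 91.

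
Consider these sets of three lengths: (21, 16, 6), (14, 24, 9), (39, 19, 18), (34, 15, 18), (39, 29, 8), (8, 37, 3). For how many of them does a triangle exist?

(6,16,21): 6+16 > 21 → valid
(9,14,24): 9+14 ≤ 24 → not valid
(18,19,39): 18+19 ≤ 39 → not valid
(15,18,34): 15+18 ≤ 34 → not valid
(8,29,39): 8+29 ≤ 39 → not valid
(3,8,37): 3+8 ≤ 37 → not valid
1 of the 6 triples forms a triangle.

1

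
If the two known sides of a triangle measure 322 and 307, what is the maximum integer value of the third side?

628

The third side must be strictly less than 322 + 307 = 629.
The largest integer below 629 is 628.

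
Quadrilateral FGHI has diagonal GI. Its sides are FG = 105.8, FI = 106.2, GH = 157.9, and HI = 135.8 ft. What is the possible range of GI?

From triangle FGI: |105.8 − 106.2| < GI < 105.8 + 106.2, i.e. 0.4 < GI < 212.0.
From triangle HGI: 22.1 < GI < 293.7.
Both must hold, so GI lies in the intersection.

22.1 < GI < 212.0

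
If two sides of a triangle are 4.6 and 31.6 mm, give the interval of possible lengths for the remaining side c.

By the triangle inequality, c must be less than 4.6 + 31.6 = 36.2 and greater than |4.6 − 31.6| = 27.0.

27.0 < c < 36.2 (mm)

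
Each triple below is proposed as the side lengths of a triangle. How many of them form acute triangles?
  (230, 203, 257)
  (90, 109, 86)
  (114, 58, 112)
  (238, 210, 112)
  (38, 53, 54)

4

(230,203,257): 203²+230² = 94109 > 66049 = 257² → acute
(90,109,86): 86²+90² = 15496 > 11881 = 109² → acute
(114,58,112): 58²+112² = 15908 > 12996 = 114² → acute
(238,210,112): 112²+210² = 56644 = 238² → right
(38,53,54): 38²+53² = 4253 > 2916 = 54² → acute
4 of the 5 are acute.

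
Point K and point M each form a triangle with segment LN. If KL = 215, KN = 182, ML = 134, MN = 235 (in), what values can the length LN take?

101 < LN < 369

From triangle KLN: |215 − 182| < LN < 215 + 182, i.e. 33 < LN < 397.
From triangle MLN: 101 < LN < 369.
Both must hold, so LN lies in the intersection.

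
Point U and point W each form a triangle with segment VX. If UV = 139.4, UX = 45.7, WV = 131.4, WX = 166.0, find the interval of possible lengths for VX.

From triangle UVX: |139.4 − 45.7| < VX < 139.4 + 45.7, i.e. 93.7 < VX < 185.1.
From triangle WVX: 34.6 < VX < 297.4.
Both must hold, so VX lies in the intersection.

93.7 < VX < 185.1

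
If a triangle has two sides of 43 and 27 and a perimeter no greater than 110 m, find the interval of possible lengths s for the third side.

16 < s ≤ 40 m

Triangle inequality alone gives 16 < s < 70.
The perimeter condition gives s ≤ 110 − 43 − 27 = 40.
Intersecting the two: 16 < s ≤ 40.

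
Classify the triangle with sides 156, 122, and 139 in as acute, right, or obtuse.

acute

Compare the square of the longest side to the sum of squares of the other two: 122² + 139² = 34205 > 24336 = 156².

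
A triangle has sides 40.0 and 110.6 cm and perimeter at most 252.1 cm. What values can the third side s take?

70.6 < s ≤ 101.5

Triangle inequality alone gives 70.6 < s < 150.6.
The perimeter condition gives s ≤ 252.1 − 40.0 − 110.6 = 101.5.
Intersecting the two: 70.6 < s ≤ 101.5.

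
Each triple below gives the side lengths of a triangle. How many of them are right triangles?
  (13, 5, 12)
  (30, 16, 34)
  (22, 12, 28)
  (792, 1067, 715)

3

(13,5,12): 5²+12² = 169 = 13² → right
(30,16,34): 16²+30² = 1156 = 34² → right
(22,12,28): 12²+22² = 628 < 784 = 28² → obtuse
(792,1067,715): 715²+792² = 1138489 = 1067² → right
3 of the 4 are right.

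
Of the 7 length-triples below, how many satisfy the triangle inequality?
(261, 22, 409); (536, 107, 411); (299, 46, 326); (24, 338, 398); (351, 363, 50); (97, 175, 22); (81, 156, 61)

(22,261,409): 22+261 ≤ 409 → not valid
(107,411,536): 107+411 ≤ 536 → not valid
(46,299,326): 46+299 > 326 → valid
(24,338,398): 24+338 ≤ 398 → not valid
(50,351,363): 50+351 > 363 → valid
(22,97,175): 22+97 ≤ 175 → not valid
(61,81,156): 61+81 ≤ 156 → not valid
2 of the 7 triples form a triangle.

2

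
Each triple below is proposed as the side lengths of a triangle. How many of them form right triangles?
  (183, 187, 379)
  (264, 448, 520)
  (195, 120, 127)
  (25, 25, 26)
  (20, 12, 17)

1

(183,187,379): 183+187 ≤ 379, not a triangle
(264,448,520): 264²+448² = 270400 = 520² → right
(195,120,127): 120²+127² = 30529 < 38025 = 195² → obtuse
(25,25,26): 25²+25² = 1250 > 676 = 26² → acute
(20,12,17): 12²+17² = 433 > 400 = 20² → acute
1 of the 5 is right.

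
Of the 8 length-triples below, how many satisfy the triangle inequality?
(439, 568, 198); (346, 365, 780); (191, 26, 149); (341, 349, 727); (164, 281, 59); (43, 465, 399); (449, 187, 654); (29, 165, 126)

1

(198,439,568): 198+439 > 568 → valid
(346,365,780): 346+365 ≤ 780 → not valid
(26,149,191): 26+149 ≤ 191 → not valid
(341,349,727): 341+349 ≤ 727 → not valid
(59,164,281): 59+164 ≤ 281 → not valid
(43,399,465): 43+399 ≤ 465 → not valid
(187,449,654): 187+449 ≤ 654 → not valid
(29,126,165): 29+126 ≤ 165 → not valid
1 of the 8 triples forms a triangle.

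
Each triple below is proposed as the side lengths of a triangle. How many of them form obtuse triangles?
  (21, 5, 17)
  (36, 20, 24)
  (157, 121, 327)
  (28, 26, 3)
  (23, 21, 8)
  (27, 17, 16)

5

(21,5,17): 5²+17² = 314 < 441 = 21² → obtuse
(36,20,24): 20²+24² = 976 < 1296 = 36² → obtuse
(157,121,327): 121+157 ≤ 327, not a triangle
(28,26,3): 3²+26² = 685 < 784 = 28² → obtuse
(23,21,8): 8²+21² = 505 < 529 = 23² → obtuse
(27,17,16): 16²+17² = 545 < 729 = 27² → obtuse
5 of the 6 are obtuse.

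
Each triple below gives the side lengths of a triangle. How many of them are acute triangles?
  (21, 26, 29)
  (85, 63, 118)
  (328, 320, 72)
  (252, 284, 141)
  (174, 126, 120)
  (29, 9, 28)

(21,26,29): 21²+26² = 1117 > 841 = 29² → acute
(85,63,118): 63²+85² = 11194 < 13924 = 118² → obtuse
(328,320,72): 72²+320² = 107584 = 328² → right
(252,284,141): 141²+252² = 83385 > 80656 = 284² → acute
(174,126,120): 120²+126² = 30276 = 174² → right
(29,9,28): 9²+28² = 865 > 841 = 29² → acute
3 of the 6 are acute.

3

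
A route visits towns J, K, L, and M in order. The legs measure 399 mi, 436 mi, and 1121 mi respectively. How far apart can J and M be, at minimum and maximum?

The maximum is all hops collinear in one direction: 399 + 436 + 1121 = 1956.
The longest hop is 1121; the others sum to 835. Folding the others back against it leaves at least 1121 − 835 = 286.

286 ≤ JM ≤ 1956 mi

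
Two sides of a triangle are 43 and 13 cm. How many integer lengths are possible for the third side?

25

The third side lies in the open interval (30, 56).
Integers from 31 to 55 inclusive: 55 − 31 + 1 = 25.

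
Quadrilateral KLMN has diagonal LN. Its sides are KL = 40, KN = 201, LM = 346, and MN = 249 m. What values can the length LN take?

From triangle KLN: |40 − 201| < LN < 40 + 201, i.e. 161 < LN < 241.
From triangle MLN: 97 < LN < 595.
Both must hold, so LN lies in the intersection.

161 < LN < 241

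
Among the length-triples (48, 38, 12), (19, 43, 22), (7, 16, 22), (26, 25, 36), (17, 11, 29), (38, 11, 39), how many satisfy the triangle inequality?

4

(12,38,48): 12+38 > 48 → valid
(19,22,43): 19+22 ≤ 43 → not valid
(7,16,22): 7+16 > 22 → valid
(25,26,36): 25+26 > 36 → valid
(11,17,29): 11+17 ≤ 29 → not valid
(11,38,39): 11+38 > 39 → valid
4 of the 6 triples form a triangle.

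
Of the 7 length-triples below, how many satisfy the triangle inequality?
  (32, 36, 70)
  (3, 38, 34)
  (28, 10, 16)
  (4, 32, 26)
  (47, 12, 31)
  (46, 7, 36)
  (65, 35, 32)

(32,36,70): 32+36 ≤ 70 → not valid
(3,34,38): 3+34 ≤ 38 → not valid
(10,16,28): 10+16 ≤ 28 → not valid
(4,26,32): 4+26 ≤ 32 → not valid
(12,31,47): 12+31 ≤ 47 → not valid
(7,36,46): 7+36 ≤ 46 → not valid
(32,35,65): 32+35 > 65 → valid
1 of the 7 triples forms a triangle.

1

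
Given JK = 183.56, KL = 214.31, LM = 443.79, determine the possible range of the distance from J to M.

45.92 ≤ JM ≤ 841.66

The maximum is all hops collinear in one direction: 183.56 + 214.31 + 443.79 = 841.66.
The longest hop is 443.79; the others sum to 397.87. Folding the others back against it leaves at least 443.79 − 397.87 = 45.92.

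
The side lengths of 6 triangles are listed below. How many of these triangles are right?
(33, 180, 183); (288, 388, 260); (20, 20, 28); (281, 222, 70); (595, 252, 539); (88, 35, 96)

(33,180,183): 33²+180² = 33489 = 183² → right
(288,388,260): 260²+288² = 150544 = 388² → right
(20,20,28): 20²+20² = 800 > 784 = 28² → acute
(281,222,70): 70²+222² = 54184 < 78961 = 281² → obtuse
(595,252,539): 252²+539² = 354025 = 595² → right
(88,35,96): 35²+88² = 8969 < 9216 = 96² → obtuse
3 of the 6 are right.

3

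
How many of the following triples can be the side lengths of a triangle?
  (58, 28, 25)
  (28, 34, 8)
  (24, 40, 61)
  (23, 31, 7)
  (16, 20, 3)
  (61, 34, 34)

(25,28,58): 25+28 ≤ 58 → not valid
(8,28,34): 8+28 > 34 → valid
(24,40,61): 24+40 > 61 → valid
(7,23,31): 7+23 ≤ 31 → not valid
(3,16,20): 3+16 ≤ 20 → not valid
(34,34,61): 34+34 > 61 → valid
3 of the 6 triples form a triangle.

3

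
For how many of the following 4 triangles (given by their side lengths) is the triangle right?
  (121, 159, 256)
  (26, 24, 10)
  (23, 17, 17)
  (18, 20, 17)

1

(121,159,256): 121²+159² = 39922 < 65536 = 256² → obtuse
(26,24,10): 10²+24² = 676 = 26² → right
(23,17,17): 17²+17² = 578 > 529 = 23² → acute
(18,20,17): 17²+18² = 613 > 400 = 20² → acute
1 of the 4 is right.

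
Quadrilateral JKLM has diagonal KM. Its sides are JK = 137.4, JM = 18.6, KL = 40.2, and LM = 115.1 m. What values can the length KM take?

From triangle JKM: |137.4 − 18.6| < KM < 137.4 + 18.6, i.e. 118.8 < KM < 156.0.
From triangle LKM: 74.9 < KM < 155.3.
Both must hold, so KM lies in the intersection.

118.8 < KM < 155.3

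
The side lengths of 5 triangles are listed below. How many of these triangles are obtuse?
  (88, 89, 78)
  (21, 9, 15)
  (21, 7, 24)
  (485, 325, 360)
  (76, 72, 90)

(88,89,78): 78²+88² = 13828 > 7921 = 89² → acute
(21,9,15): 9²+15² = 306 < 441 = 21² → obtuse
(21,7,24): 7²+21² = 490 < 576 = 24² → obtuse
(485,325,360): 325²+360² = 235225 = 485² → right
(76,72,90): 72²+76² = 10960 > 8100 = 90² → acute
2 of the 5 are obtuse.

2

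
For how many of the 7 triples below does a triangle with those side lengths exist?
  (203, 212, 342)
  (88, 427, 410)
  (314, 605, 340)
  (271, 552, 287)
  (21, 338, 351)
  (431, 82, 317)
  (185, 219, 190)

6

(203,212,342): 203+212 > 342 → valid
(88,410,427): 88+410 > 427 → valid
(314,340,605): 314+340 > 605 → valid
(271,287,552): 271+287 > 552 → valid
(21,338,351): 21+338 > 351 → valid
(82,317,431): 82+317 ≤ 431 → not valid
(185,190,219): 185+190 > 219 → valid
6 of the 7 triples form a triangle.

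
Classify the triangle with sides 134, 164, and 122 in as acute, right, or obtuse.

acute

Compare the square of the longest side to the sum of squares of the other two: 122² + 134² = 32840 > 26896 = 164².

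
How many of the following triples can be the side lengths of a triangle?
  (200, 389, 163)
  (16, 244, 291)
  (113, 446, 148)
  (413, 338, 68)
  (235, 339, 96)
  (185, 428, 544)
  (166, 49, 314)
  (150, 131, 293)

1

(163,200,389): 163+200 ≤ 389 → not valid
(16,244,291): 16+244 ≤ 291 → not valid
(113,148,446): 113+148 ≤ 446 → not valid
(68,338,413): 68+338 ≤ 413 → not valid
(96,235,339): 96+235 ≤ 339 → not valid
(185,428,544): 185+428 > 544 → valid
(49,166,314): 49+166 ≤ 314 → not valid
(131,150,293): 131+150 ≤ 293 → not valid
1 of the 8 triples forms a triangle.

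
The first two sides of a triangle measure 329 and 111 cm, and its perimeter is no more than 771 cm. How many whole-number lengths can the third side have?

113

Triangle inequality: 218 < x < 440. Perimeter ≤ 771 gives x ≤ 771 − 329 − 111 = 331.
So 218 < x ≤ 331; integers 219 through 331: 113 values.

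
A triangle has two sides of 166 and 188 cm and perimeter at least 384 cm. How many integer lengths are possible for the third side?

Triangle inequality: 22 < x < 354. Perimeter ≥ 384 gives x ≥ 384 − 166 − 188 = 30.
So 30 ≤ x < 354; integers 30 through 353: 324 values.

324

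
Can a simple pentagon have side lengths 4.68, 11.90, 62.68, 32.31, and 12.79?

No

For a pentagon, each side must be shorter than the sum of the others.
Here the longest side is 62.68, but the remaining 4 sides sum to only 61.68.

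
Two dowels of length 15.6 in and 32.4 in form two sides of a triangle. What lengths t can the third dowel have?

16.8 < t < 48.0 (in)

By the triangle inequality, t must be less than 15.6 + 32.4 = 48.0 and greater than |15.6 − 32.4| = 16.8.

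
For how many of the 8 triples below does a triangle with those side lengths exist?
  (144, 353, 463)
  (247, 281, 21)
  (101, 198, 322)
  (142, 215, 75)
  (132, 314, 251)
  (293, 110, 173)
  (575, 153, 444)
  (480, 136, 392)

(144,353,463): 144+353 > 463 → valid
(21,247,281): 21+247 ≤ 281 → not valid
(101,198,322): 101+198 ≤ 322 → not valid
(75,142,215): 75+142 > 215 → valid
(132,251,314): 132+251 > 314 → valid
(110,173,293): 110+173 ≤ 293 → not valid
(153,444,575): 153+444 > 575 → valid
(136,392,480): 136+392 > 480 → valid
5 of the 8 triples form a triangle.

5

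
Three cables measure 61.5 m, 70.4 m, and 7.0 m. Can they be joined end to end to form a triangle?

No

The longest side is 70.4, but the other two sum to only 68.5.
68.5 < 70.4, so the triangle inequality fails.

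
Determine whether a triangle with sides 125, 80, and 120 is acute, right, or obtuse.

Compare the square of the longest side to the sum of squares of the other two: 80² + 120² = 20800 > 15625 = 125².

acute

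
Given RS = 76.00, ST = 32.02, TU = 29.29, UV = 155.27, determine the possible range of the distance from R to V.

The maximum is all hops collinear in one direction: 76.00 + 32.02 + 29.29 + 155.27 = 292.58.
The longest hop is 155.27; the others sum to 137.31. Folding the others back against it leaves at least 155.27 − 137.31 = 17.96.

17.96 ≤ RV ≤ 292.58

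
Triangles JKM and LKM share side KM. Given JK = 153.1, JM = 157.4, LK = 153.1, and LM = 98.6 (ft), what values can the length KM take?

54.5 < KM < 251.7

From triangle JKM: |153.1 − 157.4| < KM < 153.1 + 157.4, i.e. 4.3 < KM < 310.5.
From triangle LKM: 54.5 < KM < 251.7.
Both must hold, so KM lies in the intersection.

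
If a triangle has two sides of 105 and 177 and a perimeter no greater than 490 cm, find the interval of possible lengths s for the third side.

Triangle inequality alone gives 72 < s < 282.
The perimeter condition gives s ≤ 490 − 105 − 177 = 208.
Intersecting the two: 72 < s ≤ 208.

72 < s ≤ 208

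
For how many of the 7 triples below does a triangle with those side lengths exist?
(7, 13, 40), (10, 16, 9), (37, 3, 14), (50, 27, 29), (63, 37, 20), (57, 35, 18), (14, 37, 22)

(7,13,40): 7+13 ≤ 40 → not valid
(9,10,16): 9+10 > 16 → valid
(3,14,37): 3+14 ≤ 37 → not valid
(27,29,50): 27+29 > 50 → valid
(20,37,63): 20+37 ≤ 63 → not valid
(18,35,57): 18+35 ≤ 57 → not valid
(14,22,37): 14+22 ≤ 37 → not valid
2 of the 7 triples form a triangle.

2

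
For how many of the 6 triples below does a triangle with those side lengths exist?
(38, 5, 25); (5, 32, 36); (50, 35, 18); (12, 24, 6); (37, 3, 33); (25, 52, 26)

(5,25,38): 5+25 ≤ 38 → not valid
(5,32,36): 5+32 > 36 → valid
(18,35,50): 18+35 > 50 → valid
(6,12,24): 6+12 ≤ 24 → not valid
(3,33,37): 3+33 ≤ 37 → not valid
(25,26,52): 25+26 ≤ 52 → not valid
2 of the 6 triples form a triangle.

2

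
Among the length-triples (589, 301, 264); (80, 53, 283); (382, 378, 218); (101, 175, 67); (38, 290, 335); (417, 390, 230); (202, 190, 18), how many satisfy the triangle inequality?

(264,301,589): 264+301 ≤ 589 → not valid
(53,80,283): 53+80 ≤ 283 → not valid
(218,378,382): 218+378 > 382 → valid
(67,101,175): 67+101 ≤ 175 → not valid
(38,290,335): 38+290 ≤ 335 → not valid
(230,390,417): 230+390 > 417 → valid
(18,190,202): 18+190 > 202 → valid
3 of the 7 triples form a triangle.

3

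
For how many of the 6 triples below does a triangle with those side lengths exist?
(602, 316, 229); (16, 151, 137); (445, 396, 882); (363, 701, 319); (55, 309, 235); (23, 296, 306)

(229,316,602): 229+316 ≤ 602 → not valid
(16,137,151): 16+137 > 151 → valid
(396,445,882): 396+445 ≤ 882 → not valid
(319,363,701): 319+363 ≤ 701 → not valid
(55,235,309): 55+235 ≤ 309 → not valid
(23,296,306): 23+296 > 306 → valid
2 of the 6 triples form a triangle.

2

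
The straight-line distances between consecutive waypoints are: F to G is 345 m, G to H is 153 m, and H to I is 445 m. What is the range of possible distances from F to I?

The maximum is all hops collinear in one direction: 345 + 153 + 445 = 943.
The longest hop is 445; the others sum to 498. Since 445 ≤ 498, the path can fold back on itself completely, so the minimum distance is 0.

0 ≤ FI ≤ 943 m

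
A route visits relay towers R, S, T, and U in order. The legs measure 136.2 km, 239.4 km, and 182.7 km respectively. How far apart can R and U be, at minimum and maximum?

0 ≤ RU ≤ 558.3 km

The maximum is all hops collinear in one direction: 136.2 + 239.4 + 182.7 = 558.3.
The longest hop is 239.4; the others sum to 318.9. Since 239.4 ≤ 318.9, the path can fold back on itself completely, so the minimum distance is 0.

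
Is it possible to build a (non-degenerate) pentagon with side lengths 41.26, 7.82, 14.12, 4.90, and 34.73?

Yes

A pentagon exists iff every side is shorter than the sum of the others — equivalently, the longest side is less than the sum of the rest.
Longest side 41.26 < 61.57 (sum of the remaining 4), so yes.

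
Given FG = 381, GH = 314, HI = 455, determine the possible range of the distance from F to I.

The maximum is all hops collinear in one direction: 381 + 314 + 455 = 1150.
The longest hop is 455; the others sum to 695. Since 455 ≤ 695, the path can fold back on itself completely, so the minimum distance is 0.

0 ≤ FI ≤ 1150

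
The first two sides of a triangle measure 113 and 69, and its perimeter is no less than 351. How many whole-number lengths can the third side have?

13

Triangle inequality: 44 < x < 182. Perimeter ≥ 351 gives x ≥ 351 − 113 − 69 = 169.
So 169 ≤ x < 182; integers 169 through 181: 13 values.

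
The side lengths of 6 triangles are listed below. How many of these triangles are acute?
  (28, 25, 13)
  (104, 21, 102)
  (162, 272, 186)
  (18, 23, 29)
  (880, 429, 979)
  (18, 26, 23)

(28,25,13): 13²+25² = 794 > 784 = 28² → acute
(104,21,102): 21²+102² = 10845 > 10816 = 104² → acute
(162,272,186): 162²+186² = 60840 < 73984 = 272² → obtuse
(18,23,29): 18²+23² = 853 > 841 = 29² → acute
(880,429,979): 429²+880² = 958441 = 979² → right
(18,26,23): 18²+23² = 853 > 676 = 26² → acute
4 of the 6 are acute.

4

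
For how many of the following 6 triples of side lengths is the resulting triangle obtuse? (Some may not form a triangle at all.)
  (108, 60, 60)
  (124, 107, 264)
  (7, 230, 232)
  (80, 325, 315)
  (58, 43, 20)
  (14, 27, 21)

4

(108,60,60): 60²+60² = 7200 < 11664 = 108² → obtuse
(124,107,264): 107+124 ≤ 264, not a triangle
(7,230,232): 7²+230² = 52949 < 53824 = 232² → obtuse
(80,325,315): 80²+315² = 105625 = 325² → right
(58,43,20): 20²+43² = 2249 < 3364 = 58² → obtuse
(14,27,21): 14²+21² = 637 < 729 = 27² → obtuse
4 of the 6 are obtuse.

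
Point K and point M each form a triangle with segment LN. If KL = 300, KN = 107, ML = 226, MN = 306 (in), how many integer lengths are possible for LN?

From triangle KLN: 193 < LN < 407.
From triangle MLN: 80 < LN < 532.
Intersection: 193 < LN < 407, so integers 194 through 406: 213 values.

213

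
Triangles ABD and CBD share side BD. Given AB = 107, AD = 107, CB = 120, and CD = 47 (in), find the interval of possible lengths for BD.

73 < BD < 167

From triangle ABD: |107 − 107| < BD < 107 + 107, i.e. 0 < BD < 214.
From triangle CBD: 73 < BD < 167.
Both must hold, so BD lies in the intersection.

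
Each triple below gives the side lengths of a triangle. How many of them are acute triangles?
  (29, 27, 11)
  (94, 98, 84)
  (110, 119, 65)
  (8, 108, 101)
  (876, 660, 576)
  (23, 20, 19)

4

(29,27,11): 11²+27² = 850 > 841 = 29² → acute
(94,98,84): 84²+94² = 15892 > 9604 = 98² → acute
(110,119,65): 65²+110² = 16325 > 14161 = 119² → acute
(8,108,101): 8²+101² = 10265 < 11664 = 108² → obtuse
(876,660,576): 576²+660² = 767376 = 876² → right
(23,20,19): 19²+20² = 761 > 529 = 23² → acute
4 of the 6 are acute.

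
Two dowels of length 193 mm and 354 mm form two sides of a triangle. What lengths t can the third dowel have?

161 < t < 547 (mm)

By the triangle inequality, t must be less than 193 + 354 = 547 and greater than |193 − 354| = 161.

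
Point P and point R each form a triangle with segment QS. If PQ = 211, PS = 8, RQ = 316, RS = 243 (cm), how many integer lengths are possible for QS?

From triangle PQS: 203 < QS < 219.
From triangle RQS: 73 < QS < 559.
Intersection: 203 < QS < 219, so integers 204 through 218: 15 values.

15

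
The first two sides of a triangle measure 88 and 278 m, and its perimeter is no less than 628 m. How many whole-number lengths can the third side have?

Triangle inequality: 190 < x < 366. Perimeter ≥ 628 gives x ≥ 628 − 88 − 278 = 262.
So 262 ≤ x < 366; integers 262 through 365: 104 values.

104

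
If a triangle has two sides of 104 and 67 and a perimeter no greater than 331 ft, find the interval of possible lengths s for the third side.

37 < s ≤ 160

Triangle inequality alone gives 37 < s < 171.
The perimeter condition gives s ≤ 331 − 104 − 67 = 160.
Intersecting the two: 37 < s ≤ 160.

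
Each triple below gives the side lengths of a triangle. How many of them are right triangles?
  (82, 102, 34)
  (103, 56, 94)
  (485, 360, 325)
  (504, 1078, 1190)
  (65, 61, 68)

(82,102,34): 34²+82² = 7880 < 10404 = 102² → obtuse
(103,56,94): 56²+94² = 11972 > 10609 = 103² → acute
(485,360,325): 325²+360² = 235225 = 485² → right
(504,1078,1190): 504²+1078² = 1416100 = 1190² → right
(65,61,68): 61²+65² = 7946 > 4624 = 68² → acute
2 of the 5 are right.

2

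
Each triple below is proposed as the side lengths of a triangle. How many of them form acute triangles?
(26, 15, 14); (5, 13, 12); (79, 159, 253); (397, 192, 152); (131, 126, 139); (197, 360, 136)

(26,15,14): 14²+15² = 421 < 676 = 26² → obtuse
(5,13,12): 5²+12² = 169 = 13² → right
(79,159,253): 79+159 ≤ 253, not a triangle
(397,192,152): 152+192 ≤ 397, not a triangle
(131,126,139): 126²+131² = 33037 > 19321 = 139² → acute
(197,360,136): 136+197 ≤ 360, not a triangle
1 of the 6 is acute.

1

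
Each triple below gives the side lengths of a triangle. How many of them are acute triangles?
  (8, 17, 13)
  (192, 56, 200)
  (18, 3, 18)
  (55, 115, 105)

2

(8,17,13): 8²+13² = 233 < 289 = 17² → obtuse
(192,56,200): 56²+192² = 40000 = 200² → right
(18,3,18): 3²+18² = 333 > 324 = 18² → acute
(55,115,105): 55²+105² = 14050 > 13225 = 115² → acute
2 of the 4 are acute.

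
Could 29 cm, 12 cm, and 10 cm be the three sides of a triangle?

The longest side is 29, but the other two sum to only 22.
22 < 29, so the triangle inequality fails.

No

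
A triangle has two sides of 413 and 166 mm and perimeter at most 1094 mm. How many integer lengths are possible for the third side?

Triangle inequality: 247 < x < 579. Perimeter ≤ 1094 gives x ≤ 1094 − 413 − 166 = 515.
So 247 < x ≤ 515; integers 248 through 515: 268 values.

268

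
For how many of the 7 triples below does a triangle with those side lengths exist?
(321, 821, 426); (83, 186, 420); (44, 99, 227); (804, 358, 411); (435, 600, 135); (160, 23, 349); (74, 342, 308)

(321,426,821): 321+426 ≤ 821 → not valid
(83,186,420): 83+186 ≤ 420 → not valid
(44,99,227): 44+99 ≤ 227 → not valid
(358,411,804): 358+411 ≤ 804 → not valid
(135,435,600): 135+435 ≤ 600 → not valid
(23,160,349): 23+160 ≤ 349 → not valid
(74,308,342): 74+308 > 342 → valid
1 of the 7 triples forms a triangle.

1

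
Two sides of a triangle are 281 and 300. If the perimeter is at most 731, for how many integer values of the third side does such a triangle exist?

Triangle inequality: 19 < x < 581. Perimeter ≤ 731 gives x ≤ 731 − 281 − 300 = 150.
So 19 < x ≤ 150; integers 20 through 150: 131 values.

131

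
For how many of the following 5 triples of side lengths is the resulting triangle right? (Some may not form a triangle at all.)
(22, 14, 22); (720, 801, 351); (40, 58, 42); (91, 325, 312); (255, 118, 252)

3

(22,14,22): 14²+22² = 680 > 484 = 22² → acute
(720,801,351): 351²+720² = 641601 = 801² → right
(40,58,42): 40²+42² = 3364 = 58² → right
(91,325,312): 91²+312² = 105625 = 325² → right
(255,118,252): 118²+252² = 77428 > 65025 = 255² → acute
3 of the 5 are right.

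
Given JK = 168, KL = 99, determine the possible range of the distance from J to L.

By the triangle inequality, |168 − 99| ≤ JL ≤ 168 + 99.

69 ≤ JL ≤ 267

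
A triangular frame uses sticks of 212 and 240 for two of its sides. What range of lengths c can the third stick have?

28 < c < 452

By the triangle inequality, c must be less than 212 + 240 = 452 and greater than |212 − 240| = 28.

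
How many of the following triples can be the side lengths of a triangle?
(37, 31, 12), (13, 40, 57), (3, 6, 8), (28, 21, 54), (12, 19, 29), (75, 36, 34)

(12,31,37): 12+31 > 37 → valid
(13,40,57): 13+40 ≤ 57 → not valid
(3,6,8): 3+6 > 8 → valid
(21,28,54): 21+28 ≤ 54 → not valid
(12,19,29): 12+19 > 29 → valid
(34,36,75): 34+36 ≤ 75 → not valid
3 of the 6 triples form a triangle.

3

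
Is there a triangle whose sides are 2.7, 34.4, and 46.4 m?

No

The longest side is 46.4, but the other two sum to only 37.1.
37.1 < 46.4, so the triangle inequality fails.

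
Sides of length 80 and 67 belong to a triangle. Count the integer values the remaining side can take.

133

The third side lies in the open interval (13, 147).
Integers from 14 to 146 inclusive: 146 − 14 + 1 = 133.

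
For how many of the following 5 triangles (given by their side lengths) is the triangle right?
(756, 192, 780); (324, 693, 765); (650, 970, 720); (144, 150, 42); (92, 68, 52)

(756,192,780): 192²+756² = 608400 = 780² → right
(324,693,765): 324²+693² = 585225 = 765² → right
(650,970,720): 650²+720² = 940900 = 970² → right
(144,150,42): 42²+144² = 22500 = 150² → right
(92,68,52): 52²+68² = 7328 < 8464 = 92² → obtuse
4 of the 5 are right.

4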